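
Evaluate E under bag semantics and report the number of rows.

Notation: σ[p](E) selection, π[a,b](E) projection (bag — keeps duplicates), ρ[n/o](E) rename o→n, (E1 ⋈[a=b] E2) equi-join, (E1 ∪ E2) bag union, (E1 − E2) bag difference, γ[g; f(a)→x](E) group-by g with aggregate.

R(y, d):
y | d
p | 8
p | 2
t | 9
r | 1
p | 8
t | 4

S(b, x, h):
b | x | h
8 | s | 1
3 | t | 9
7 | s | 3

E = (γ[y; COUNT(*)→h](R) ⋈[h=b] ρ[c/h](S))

Per-node cardinality:
  R → 6
  γ[y; COUNT(*)→h](R) → 3
  S → 3
  ρ[c/h](S) → 3
  (γ[y; COUNT(*)→h](R) ⋈[h=b] ρ[c/h](S)) → 1

|E| = 1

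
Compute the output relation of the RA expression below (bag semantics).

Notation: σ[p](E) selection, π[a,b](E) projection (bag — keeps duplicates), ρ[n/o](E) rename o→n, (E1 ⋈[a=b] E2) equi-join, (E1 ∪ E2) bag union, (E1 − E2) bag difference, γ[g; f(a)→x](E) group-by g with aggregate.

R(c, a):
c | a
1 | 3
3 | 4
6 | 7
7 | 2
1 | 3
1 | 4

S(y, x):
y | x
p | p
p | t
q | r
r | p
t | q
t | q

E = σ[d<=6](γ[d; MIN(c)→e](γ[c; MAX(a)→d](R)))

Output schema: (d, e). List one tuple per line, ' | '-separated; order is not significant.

Stepwise |·|:
  R → 6
  γ[c; MAX(a)→d](R) → 4
  γ[d; MIN(c)→e](γ[c; MAX(a)→d](R)) → 3
  σ[d<=6](γ[d; MIN(c)→e](γ[c; MAX(a)→d](R))) → 2

== RESULT ==
d | e
2 | 7
4 | 1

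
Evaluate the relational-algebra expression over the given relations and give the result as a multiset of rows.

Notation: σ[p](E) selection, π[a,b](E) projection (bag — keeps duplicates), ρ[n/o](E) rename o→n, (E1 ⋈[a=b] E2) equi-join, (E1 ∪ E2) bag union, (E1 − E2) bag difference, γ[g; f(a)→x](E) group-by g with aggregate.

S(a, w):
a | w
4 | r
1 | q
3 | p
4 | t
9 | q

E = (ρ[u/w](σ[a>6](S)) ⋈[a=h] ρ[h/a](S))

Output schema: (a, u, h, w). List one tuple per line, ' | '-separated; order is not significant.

Stepwise |·|:
  S → 5
  σ[a>6](S) → 1
  ρ[u/w](σ[a>6](S)) → 1
  S → 5
  ρ[h/a](S) → 5
  (ρ[u/w](σ[a>6](S)) ⋈[a=h] ρ[h/a](S)) → 1

== RESULT ==
a | u | h | w
9 | q | 9 | q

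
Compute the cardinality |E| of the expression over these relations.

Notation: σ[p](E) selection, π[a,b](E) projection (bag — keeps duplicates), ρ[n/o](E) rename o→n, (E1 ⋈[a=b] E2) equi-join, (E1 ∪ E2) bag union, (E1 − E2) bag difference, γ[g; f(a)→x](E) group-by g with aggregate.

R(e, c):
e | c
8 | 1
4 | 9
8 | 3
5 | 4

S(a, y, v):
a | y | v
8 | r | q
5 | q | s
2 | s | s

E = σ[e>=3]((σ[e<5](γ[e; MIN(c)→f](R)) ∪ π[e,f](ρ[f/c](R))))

Row counts bottom-up:
  R → 4
  γ[e; MIN(c)→f](R) → 3
  σ[e<5](γ[e; MIN(c)→f](R)) → 1
  R → 4
  ρ[f/c](R) → 4
  π[e,f](ρ[f/c](R)) → 4
  (σ[e<5](γ[e; MIN(c)→f](R)) ∪ π[e,f](ρ[f/c](R))) → 5
  σ[e>=3]((σ[e<5](γ[e; MIN(c)→f](R)) ∪ π[e,f](ρ[f/c](R)))) → 5

|E| = 5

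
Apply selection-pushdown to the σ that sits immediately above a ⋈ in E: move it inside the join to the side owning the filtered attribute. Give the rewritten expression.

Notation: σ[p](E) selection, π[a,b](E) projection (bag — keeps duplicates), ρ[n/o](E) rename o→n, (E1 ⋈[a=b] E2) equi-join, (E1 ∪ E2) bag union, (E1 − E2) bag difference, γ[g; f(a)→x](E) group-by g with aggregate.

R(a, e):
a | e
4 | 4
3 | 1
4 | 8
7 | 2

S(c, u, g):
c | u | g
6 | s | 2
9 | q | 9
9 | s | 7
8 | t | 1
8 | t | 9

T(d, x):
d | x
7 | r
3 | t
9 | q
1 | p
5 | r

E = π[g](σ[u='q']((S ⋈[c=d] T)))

σ filters on u, owned by the left side.
E' = π[g]((σ[u='q'](S) ⋈[c=d] T))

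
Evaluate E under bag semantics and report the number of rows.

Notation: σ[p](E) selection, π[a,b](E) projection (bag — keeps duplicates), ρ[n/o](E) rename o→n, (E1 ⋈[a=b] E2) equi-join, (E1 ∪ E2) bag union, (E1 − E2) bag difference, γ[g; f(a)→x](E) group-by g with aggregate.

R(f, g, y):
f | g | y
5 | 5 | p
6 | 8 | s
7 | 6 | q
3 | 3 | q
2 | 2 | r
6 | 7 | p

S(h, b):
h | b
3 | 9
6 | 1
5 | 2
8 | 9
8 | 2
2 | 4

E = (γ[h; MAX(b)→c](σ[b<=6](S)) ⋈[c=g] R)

Subexpression sizes:
  S → 6
  σ[b<=6](S) → 4
  γ[h; MAX(b)→c](σ[b<=6](S)) → 4
  R → 6
  (γ[h; MAX(b)→c](σ[b<=6](S)) ⋈[c=g] R) → 2

|E| = 2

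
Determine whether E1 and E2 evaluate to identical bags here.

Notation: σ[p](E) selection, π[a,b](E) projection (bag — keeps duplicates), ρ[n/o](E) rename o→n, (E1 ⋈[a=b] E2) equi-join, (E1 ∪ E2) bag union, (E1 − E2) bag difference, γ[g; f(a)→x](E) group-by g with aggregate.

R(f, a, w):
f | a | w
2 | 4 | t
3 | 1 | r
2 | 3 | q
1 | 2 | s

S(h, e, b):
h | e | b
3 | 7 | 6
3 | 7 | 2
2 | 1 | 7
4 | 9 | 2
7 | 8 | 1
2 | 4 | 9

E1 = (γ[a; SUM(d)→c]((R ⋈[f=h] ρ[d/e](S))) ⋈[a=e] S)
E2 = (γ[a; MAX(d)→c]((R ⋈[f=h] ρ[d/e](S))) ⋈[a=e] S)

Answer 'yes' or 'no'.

E1 row counts bottom-up:
  R → 4
  S → 6
  ρ[d/e](S) → 6
  (R ⋈[f=h] ρ[d/e](S)) → 6
  γ[a; SUM(d)→c]((R ⋈[f=h] ρ[d/e](S))) → 3
  S → 6
  (γ[a; SUM(d)→c]((R ⋈[f=h] ρ[d/e](S))) ⋈[a=e] S) → 2
E2 row counts bottom-up:
  R → 4
  S → 6
  ρ[d/e](S) → 6
  (R ⋈[f=h] ρ[d/e](S)) → 6
  γ[a; MAX(d)→c]((R ⋈[f=h] ρ[d/e](S))) → 3
  S → 6
  (γ[a; MAX(d)→c]((R ⋈[f=h] ρ[d/e](S))) ⋈[a=e] S) → 2

E1 result:
a | c | h | e | b
1 | 14 | 2 | 1 | 7
4 | 5 | 2 | 4 | 9
E2 result:
a | c | h | e | b
1 | 7 | 2 | 1 | 7
4 | 4 | 2 | 4 | 9
Witness: (1, 14, 2, 1, 7) appears 1× in E1 but 0× in E2.

no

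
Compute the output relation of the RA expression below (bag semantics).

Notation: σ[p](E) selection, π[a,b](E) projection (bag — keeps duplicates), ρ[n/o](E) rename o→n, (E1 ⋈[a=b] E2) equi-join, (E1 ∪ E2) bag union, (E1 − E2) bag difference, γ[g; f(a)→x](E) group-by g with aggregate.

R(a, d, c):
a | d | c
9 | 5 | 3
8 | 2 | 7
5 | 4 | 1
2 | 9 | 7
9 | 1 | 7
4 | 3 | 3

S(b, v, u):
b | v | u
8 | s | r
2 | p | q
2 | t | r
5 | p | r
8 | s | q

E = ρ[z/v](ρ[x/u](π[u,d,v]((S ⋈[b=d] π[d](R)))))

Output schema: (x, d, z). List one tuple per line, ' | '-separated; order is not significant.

Subexpression sizes:
  S → 5
  R → 6
  π[d](R) → 6
  (S ⋈[b=d] π[d](R)) → 3
  π[u,d,v]((S ⋈[b=d] π[d](R))) → 3
  ρ[x/u](π[u,d,v]((S ⋈[b=d] π[d](R)))) → 3
  ρ[z/v](ρ[x/u](π[u,d,v]((S ⋈[b=d] π[d](R))))) → 3

== RESULT ==
x | d | z
q | 2 | p
r | 2 | t
r | 5 | p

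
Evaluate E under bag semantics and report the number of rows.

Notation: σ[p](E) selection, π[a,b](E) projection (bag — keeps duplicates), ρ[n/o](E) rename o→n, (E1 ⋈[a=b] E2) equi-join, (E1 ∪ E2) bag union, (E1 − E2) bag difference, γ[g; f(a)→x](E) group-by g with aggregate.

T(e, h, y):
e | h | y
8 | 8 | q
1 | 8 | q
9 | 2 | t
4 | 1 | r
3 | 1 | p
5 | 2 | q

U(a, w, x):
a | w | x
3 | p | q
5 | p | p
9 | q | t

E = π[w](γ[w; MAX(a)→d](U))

Stepwise |·|:
  U → 3
  γ[w; MAX(a)→d](U) → 2
  π[w](γ[w; MAX(a)→d](U)) → 2

|E| = 2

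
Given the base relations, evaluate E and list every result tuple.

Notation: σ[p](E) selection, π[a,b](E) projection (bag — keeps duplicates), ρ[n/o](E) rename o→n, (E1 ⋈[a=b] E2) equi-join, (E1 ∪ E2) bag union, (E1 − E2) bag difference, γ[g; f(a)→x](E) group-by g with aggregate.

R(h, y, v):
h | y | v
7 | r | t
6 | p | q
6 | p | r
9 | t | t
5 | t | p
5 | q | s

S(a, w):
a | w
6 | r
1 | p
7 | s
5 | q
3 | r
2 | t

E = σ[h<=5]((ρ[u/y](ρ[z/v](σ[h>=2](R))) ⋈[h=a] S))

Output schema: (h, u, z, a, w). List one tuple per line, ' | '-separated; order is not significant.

Per-node cardinality:
  R → 6
  σ[h>=2](R) → 6
  ρ[z/v](σ[h>=2](R)) → 6
  ρ[u/y](ρ[z/v](σ[h>=2](R))) → 6
  S → 6
  (ρ[u/y](ρ[z/v](σ[h>=2](R))) ⋈[h=a] S) → 5
  σ[h<=5]((ρ[u/y](ρ[z/v](σ[h>=2](R))) ⋈[h=a] S)) → 2

== RESULT ==
h | u | z | a | w
5 | q | s | 5 | q
5 | t | p | 5 | q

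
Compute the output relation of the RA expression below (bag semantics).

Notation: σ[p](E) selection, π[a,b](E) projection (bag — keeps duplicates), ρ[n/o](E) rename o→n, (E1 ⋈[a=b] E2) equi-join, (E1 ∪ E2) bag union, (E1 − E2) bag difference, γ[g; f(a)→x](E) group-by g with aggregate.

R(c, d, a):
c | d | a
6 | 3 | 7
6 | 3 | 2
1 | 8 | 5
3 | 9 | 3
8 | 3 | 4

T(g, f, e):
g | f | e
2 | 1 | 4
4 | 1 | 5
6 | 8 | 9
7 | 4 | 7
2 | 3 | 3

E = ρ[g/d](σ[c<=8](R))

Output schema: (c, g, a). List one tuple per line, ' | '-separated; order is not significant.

Subexpression sizes:
  R → 5
  σ[c<=8](R) → 5
  ρ[g/d](σ[c<=8](R)) → 5

== RESULT ==
c | g | a
1 | 8 | 5
3 | 9 | 3
6 | 3 | 2
6 | 3 | 7
8 | 3 | 4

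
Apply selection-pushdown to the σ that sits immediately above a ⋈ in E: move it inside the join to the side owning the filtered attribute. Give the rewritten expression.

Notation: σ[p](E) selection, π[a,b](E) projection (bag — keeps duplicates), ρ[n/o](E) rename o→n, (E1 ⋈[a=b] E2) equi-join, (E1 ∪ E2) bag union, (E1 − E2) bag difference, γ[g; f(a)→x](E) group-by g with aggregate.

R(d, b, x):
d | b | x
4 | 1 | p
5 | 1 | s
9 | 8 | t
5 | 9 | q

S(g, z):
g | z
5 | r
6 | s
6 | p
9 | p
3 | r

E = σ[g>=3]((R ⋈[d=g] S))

σ filters on g, owned by the right side.
E' = (R ⋈[d=g] σ[g>=3](S))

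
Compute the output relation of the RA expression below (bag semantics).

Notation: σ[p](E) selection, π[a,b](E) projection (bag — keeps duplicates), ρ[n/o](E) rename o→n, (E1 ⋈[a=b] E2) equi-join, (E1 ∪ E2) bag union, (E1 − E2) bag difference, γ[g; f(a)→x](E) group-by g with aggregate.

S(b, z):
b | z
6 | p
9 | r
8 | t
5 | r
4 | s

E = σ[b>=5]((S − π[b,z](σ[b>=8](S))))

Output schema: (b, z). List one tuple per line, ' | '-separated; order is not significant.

Stepwise |·|:
  S → 5
  S → 5
  σ[b>=8](S) → 2
  π[b,z](σ[b>=8](S)) → 2
  (S − π[b,z](σ[b>=8](S))) → 3
  σ[b>=5]((S − π[b,z](σ[b>=8](S)))) → 2

== RESULT ==
b | z
5 | r
6 | p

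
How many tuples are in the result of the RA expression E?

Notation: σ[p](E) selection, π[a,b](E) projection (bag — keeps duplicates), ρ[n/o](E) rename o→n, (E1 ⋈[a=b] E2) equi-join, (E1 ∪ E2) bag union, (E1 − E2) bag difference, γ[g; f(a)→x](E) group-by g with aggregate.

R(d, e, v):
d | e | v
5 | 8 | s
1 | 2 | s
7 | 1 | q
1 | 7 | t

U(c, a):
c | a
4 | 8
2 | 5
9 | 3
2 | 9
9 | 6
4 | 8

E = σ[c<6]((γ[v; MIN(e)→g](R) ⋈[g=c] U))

Per-node cardinality:
  R → 4
  γ[v; MIN(e)→g](R) → 3
  U → 6
  (γ[v; MIN(e)→g](R) ⋈[g=c] U) → 2
  σ[c<6]((γ[v; MIN(e)→g](R) ⋈[g=c] U)) → 2

|E| = 2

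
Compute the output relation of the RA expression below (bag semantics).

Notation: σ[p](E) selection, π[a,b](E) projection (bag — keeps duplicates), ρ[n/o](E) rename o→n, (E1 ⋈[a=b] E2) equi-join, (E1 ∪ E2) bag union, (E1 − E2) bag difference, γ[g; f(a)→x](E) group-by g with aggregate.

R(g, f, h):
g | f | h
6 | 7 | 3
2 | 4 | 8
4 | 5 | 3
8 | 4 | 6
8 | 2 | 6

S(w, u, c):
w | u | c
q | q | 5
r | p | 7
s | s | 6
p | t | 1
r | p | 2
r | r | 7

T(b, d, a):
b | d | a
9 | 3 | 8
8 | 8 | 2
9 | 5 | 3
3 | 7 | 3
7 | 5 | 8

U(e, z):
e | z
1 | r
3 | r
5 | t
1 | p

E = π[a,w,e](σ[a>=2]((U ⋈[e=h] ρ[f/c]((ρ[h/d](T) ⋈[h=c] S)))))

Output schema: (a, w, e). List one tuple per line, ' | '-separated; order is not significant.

Per-node cardinality:
  U → 4
  T → 5
  ρ[h/d](T) → 5
  S → 6
  (ρ[h/d](T) ⋈[h=c] S) → 4
  ρ[f/c]((ρ[h/d](T) ⋈[h=c] S)) → 4
  (U ⋈[e=h] ρ[f/c]((ρ[h/d](T) ⋈[h=c] S))) → 2
  σ[a>=2]((U ⋈[e=h] ρ[f/c]((ρ[h/d](T) ⋈[h=c] S)))) → 2
  π[a,w,e](σ[a>=2]((U ⋈[e=h] ρ[f/c]((ρ[h/d](T) ⋈[h=c] S))))) → 2

== RESULT ==
a | w | e
3 | q | 5
8 | q | 5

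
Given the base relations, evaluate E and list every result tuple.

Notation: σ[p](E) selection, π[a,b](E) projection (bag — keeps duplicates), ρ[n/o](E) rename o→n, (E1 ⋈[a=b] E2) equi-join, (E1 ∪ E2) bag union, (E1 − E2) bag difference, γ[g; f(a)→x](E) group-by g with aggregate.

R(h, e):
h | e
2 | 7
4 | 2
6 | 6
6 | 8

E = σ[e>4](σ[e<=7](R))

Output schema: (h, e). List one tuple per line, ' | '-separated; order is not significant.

Per-node cardinality:
  R → 4
  σ[e<=7](R) → 3
  σ[e>4](σ[e<=7](R)) → 2

== RESULT ==
h | e
2 | 7
6 | 6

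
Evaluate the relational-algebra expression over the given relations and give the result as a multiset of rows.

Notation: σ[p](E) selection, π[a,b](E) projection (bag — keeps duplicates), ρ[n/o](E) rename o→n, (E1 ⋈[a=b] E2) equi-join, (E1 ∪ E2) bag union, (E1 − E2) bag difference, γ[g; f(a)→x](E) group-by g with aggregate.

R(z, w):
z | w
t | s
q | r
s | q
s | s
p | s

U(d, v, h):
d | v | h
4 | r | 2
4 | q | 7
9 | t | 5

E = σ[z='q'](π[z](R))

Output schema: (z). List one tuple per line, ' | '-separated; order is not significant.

Stepwise |·|:
  R → 5
  π[z](R) → 5
  σ[z='q'](π[z](R)) → 1

== RESULT ==
z
q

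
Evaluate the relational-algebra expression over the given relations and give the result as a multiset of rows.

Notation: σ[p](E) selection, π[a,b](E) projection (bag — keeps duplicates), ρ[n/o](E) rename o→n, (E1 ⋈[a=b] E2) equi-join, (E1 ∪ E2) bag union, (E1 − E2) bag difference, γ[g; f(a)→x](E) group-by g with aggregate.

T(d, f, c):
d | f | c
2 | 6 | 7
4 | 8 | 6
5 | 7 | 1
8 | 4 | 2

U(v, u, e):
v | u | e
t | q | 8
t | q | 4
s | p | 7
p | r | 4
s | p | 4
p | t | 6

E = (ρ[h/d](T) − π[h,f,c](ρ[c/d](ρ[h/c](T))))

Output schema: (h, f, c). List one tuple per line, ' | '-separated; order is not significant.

Row counts bottom-up:
  T → 4
  ρ[h/d](T) → 4
  T → 4
  ρ[h/c](T) → 4
  ρ[c/d](ρ[h/c](T)) → 4
  π[h,f,c](ρ[c/d](ρ[h/c](T))) → 4
  (ρ[h/d](T) − π[h,f,c](ρ[c/d](ρ[h/c](T)))) → 4

== RESULT ==
h | f | c
2 | 6 | 7
4 | 8 | 6
5 | 7 | 1
8 | 4 | 2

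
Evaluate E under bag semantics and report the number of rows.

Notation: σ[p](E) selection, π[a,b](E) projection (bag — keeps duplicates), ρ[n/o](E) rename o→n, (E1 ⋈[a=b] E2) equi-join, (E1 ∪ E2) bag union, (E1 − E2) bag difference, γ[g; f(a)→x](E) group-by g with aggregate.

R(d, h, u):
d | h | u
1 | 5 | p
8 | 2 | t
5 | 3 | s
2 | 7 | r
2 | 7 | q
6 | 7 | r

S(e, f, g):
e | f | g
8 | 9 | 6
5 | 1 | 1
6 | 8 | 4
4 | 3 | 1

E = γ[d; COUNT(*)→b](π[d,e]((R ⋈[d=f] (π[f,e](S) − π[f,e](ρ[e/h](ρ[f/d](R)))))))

Row counts bottom-up:
  R → 6
  S → 4
  π[f,e](S) → 4
  R → 6
  ρ[f/d](R) → 6
  ρ[e/h](ρ[f/d](R)) → 6
  π[f,e](ρ[e/h](ρ[f/d](R))) → 6
  (π[f,e](S) − π[f,e](ρ[e/h](ρ[f/d](R)))) → 3
  (R ⋈[d=f] (π[f,e](S) − π[f,e](ρ[e/h](ρ[f/d](R))))) → 1
  π[d,e]((R ⋈[d=f] (π[f,e](S) − π[f,e](ρ[e/h](ρ[f/d](R)))))) → 1
  γ[d; COUNT(*)→b](π[d,e]((R ⋈[d=f] (π[f,e](S) − π[f,e](ρ[e/h](ρ[f/d](R))))))) → 1

|E| = 1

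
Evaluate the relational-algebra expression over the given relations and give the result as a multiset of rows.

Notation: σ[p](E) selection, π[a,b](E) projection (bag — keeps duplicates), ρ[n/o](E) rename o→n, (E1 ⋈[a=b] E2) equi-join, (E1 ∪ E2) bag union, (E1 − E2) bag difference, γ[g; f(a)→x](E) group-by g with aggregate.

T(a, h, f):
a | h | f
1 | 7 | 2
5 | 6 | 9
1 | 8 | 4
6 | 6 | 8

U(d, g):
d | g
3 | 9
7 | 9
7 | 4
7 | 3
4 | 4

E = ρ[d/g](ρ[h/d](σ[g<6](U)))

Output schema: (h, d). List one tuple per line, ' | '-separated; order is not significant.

Row counts bottom-up:
  U → 5
  σ[g<6](U) → 3
  ρ[h/d](σ[g<6](U)) → 3
  ρ[d/g](ρ[h/d](σ[g<6](U))) → 3

== RESULT ==
h | d
4 | 4
7 | 3
7 | 4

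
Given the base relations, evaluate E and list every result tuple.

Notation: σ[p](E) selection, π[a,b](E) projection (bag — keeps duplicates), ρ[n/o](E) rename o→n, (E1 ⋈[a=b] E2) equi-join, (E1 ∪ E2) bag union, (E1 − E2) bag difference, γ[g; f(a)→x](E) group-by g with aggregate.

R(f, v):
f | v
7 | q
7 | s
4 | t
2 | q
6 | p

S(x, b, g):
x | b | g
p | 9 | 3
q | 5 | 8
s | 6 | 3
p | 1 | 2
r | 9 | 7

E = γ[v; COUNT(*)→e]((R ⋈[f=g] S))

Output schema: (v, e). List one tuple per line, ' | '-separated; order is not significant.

Row counts bottom-up:
  R → 5
  S → 5
  (R ⋈[f=g] S) → 3
  γ[v; COUNT(*)→e]((R ⋈[f=g] S)) → 2

== RESULT ==
v | e
q | 2
s | 1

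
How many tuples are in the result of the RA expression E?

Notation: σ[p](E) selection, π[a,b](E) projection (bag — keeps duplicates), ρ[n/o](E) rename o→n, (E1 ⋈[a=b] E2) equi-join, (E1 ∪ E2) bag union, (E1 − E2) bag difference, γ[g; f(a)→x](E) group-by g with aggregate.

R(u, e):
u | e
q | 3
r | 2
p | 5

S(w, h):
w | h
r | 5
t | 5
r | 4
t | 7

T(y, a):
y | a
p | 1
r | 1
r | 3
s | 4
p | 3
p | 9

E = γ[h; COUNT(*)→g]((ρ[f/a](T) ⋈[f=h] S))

Stepwise |·|:
  T → 6
  ρ[f/a](T) → 6
  S → 4
  (ρ[f/a](T) ⋈[f=h] S) → 1
  γ[h; COUNT(*)→g]((ρ[f/a](T) ⋈[f=h] S)) → 1

|E| = 1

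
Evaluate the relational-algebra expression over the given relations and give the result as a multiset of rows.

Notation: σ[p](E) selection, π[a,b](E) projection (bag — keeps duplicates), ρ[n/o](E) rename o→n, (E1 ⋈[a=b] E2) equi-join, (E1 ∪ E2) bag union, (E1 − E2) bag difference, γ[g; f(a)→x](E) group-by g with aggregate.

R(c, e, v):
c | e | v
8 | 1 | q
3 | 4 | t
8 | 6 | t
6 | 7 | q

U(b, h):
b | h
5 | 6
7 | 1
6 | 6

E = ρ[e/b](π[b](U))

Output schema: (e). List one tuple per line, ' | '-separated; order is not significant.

Subexpression sizes:
  U → 3
  π[b](U) → 3
  ρ[e/b](π[b](U)) → 3

== RESULT ==
e
5
6
7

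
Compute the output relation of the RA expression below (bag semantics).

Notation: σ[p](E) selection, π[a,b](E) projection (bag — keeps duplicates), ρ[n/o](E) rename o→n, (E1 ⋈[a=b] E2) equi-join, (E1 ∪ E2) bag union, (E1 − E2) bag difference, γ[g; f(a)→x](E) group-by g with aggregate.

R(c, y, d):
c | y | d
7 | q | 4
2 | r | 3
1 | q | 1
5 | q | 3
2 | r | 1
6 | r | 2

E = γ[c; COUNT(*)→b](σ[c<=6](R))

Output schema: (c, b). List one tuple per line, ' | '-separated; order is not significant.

Per-node cardinality:
  R → 6
  σ[c<=6](R) → 5
  γ[c; COUNT(*)→b](σ[c<=6](R)) → 4

== RESULT ==
c | b
1 | 1
2 | 2
5 | 1
6 | 1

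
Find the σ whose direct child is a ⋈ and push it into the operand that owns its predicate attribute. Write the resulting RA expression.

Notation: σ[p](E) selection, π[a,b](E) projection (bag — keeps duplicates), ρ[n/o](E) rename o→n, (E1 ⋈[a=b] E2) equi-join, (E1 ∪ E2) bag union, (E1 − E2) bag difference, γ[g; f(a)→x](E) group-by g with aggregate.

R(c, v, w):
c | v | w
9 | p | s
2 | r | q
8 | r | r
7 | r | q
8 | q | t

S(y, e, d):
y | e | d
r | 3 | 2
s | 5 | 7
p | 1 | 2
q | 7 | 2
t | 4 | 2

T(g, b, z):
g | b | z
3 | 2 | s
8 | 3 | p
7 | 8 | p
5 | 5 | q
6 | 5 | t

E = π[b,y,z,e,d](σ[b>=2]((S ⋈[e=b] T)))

σ filters on b, owned by the right side.
E' = π[b,y,z,e,d]((S ⋈[e=b] σ[b>=2](T)))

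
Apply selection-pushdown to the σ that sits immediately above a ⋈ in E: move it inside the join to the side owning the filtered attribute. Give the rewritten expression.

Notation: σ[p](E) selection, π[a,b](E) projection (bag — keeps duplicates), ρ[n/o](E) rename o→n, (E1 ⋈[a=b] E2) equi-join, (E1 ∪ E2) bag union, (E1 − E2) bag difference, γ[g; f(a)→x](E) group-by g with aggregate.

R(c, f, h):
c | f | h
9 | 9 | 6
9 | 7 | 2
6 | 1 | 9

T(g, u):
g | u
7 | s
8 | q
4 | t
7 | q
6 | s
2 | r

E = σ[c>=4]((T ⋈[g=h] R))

σ filters on c, owned by the right side.
E' = (T ⋈[g=h] σ[c>=4](R))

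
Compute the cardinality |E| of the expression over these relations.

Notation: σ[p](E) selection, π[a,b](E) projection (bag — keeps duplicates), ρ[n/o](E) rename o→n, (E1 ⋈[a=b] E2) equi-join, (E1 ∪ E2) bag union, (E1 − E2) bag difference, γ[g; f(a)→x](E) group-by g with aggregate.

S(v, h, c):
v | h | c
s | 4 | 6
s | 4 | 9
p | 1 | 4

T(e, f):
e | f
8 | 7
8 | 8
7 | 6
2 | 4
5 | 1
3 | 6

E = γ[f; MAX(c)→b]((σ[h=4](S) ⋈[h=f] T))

Row counts bottom-up:
  S → 3
  σ[h=4](S) → 2
  T → 6
  (σ[h=4](S) ⋈[h=f] T) → 2
  γ[f; MAX(c)→b]((σ[h=4](S) ⋈[h=f] T)) → 1

|E| = 1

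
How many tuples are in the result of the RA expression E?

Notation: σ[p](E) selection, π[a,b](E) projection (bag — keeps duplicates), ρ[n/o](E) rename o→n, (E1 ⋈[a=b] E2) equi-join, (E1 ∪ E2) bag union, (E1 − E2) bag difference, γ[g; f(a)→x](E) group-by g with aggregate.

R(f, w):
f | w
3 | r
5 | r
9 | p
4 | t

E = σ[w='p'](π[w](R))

Subexpression sizes:
  R → 4
  π[w](R) → 4
  σ[w='p'](π[w](R)) → 1

|E| = 1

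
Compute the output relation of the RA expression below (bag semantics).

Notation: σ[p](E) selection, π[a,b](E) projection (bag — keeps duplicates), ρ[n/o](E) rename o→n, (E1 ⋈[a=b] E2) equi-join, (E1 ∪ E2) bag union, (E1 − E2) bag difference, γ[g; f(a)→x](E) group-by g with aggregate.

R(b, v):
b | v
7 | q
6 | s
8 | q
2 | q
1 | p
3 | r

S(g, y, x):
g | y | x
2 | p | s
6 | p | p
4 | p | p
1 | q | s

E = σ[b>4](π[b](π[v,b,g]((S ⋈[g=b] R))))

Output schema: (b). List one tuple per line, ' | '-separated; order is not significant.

Per-node cardinality:
  S → 4
  R → 6
  (S ⋈[g=b] R) → 3
  π[v,b,g]((S ⋈[g=b] R)) → 3
  π[b](π[v,b,g]((S ⋈[g=b] R))) → 3
  σ[b>4](π[b](π[v,b,g]((S ⋈[g=b] R)))) → 1

== RESULT ==
b
6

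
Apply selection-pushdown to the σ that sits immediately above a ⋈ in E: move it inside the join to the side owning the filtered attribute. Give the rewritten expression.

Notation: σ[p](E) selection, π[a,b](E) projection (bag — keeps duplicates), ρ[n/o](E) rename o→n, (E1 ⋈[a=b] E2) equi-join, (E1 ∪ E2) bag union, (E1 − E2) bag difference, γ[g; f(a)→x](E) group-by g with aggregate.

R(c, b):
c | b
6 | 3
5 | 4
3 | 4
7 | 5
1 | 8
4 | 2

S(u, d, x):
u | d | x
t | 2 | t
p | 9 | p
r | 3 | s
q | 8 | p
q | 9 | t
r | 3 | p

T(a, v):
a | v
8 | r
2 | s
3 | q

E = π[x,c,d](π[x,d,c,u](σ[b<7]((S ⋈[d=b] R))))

σ filters on b, owned by the right side.
E' = π[x,c,d](π[x,d,c,u]((S ⋈[d=b] σ[b<7](R))))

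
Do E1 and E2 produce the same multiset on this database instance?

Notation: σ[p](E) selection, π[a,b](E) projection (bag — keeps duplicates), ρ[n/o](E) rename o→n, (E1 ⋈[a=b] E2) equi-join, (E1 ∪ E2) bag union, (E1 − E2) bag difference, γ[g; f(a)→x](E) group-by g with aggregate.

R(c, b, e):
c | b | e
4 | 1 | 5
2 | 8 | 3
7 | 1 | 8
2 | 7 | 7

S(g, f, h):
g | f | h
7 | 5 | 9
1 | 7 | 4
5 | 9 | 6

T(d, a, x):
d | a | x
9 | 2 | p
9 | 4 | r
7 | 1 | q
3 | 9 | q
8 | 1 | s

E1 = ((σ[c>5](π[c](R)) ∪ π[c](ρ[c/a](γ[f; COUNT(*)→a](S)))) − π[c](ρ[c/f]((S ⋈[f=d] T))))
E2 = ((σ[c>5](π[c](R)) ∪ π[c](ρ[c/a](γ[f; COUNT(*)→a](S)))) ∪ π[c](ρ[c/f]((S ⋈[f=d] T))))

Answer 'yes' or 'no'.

E1 stepwise |·|:
  R → 4
  π[c](R) → 4
  σ[c>5](π[c](R)) → 1
  S → 3
  γ[f; COUNT(*)→a](S) → 3
  ρ[c/a](γ[f; COUNT(*)→a](S)) → 3
  π[c](ρ[c/a](γ[f; COUNT(*)→a](S))) → 3
  (σ[c>5](π[c](R)) ∪ π[c](ρ[c/a](γ[f; COUNT(*)→a](S)))) → 4
  S → 3
  T → 5
  (S ⋈[f=d] T) → 3
  ρ[c/f]((S ⋈[f=d] T)) → 3
  π[c](ρ[c/f]((S ⋈[f=d] T))) → 3
  ((σ[c>5](π[c](R)) ∪ π[c](ρ[c/a](γ[f; COUNT(*)→a](S)))) − π[c](ρ[c/f]((S ⋈[f=d] T)))) → 3
E2 stepwise |·|:
  R → 4
  π[c](R) → 4
  σ[c>5](π[c](R)) → 1
  S → 3
  γ[f; COUNT(*)→a](S) → 3
  ρ[c/a](γ[f; COUNT(*)→a](S)) → 3
  π[c](ρ[c/a](γ[f; COUNT(*)→a](S))) → 3
  (σ[c>5](π[c](R)) ∪ π[c](ρ[c/a](γ[f; COUNT(*)→a](S)))) → 4
  S → 3
  T → 5
  (S ⋈[f=d] T) → 3
  ρ[c/f]((S ⋈[f=d] T)) → 3
  π[c](ρ[c/f]((S ⋈[f=d] T))) → 3
  ((σ[c>5](π[c](R)) ∪ π[c](ρ[c/a](γ[f; COUNT(*)→a](S)))) ∪ π[c](ρ[c/f]((S ⋈[f=d] T)))) → 7

E1 result:
c
1
1
1
E2 result:
c
1
1
1
7
7
9
9
Witness: (7,) appears 0× in E1 but 2× in E2.

no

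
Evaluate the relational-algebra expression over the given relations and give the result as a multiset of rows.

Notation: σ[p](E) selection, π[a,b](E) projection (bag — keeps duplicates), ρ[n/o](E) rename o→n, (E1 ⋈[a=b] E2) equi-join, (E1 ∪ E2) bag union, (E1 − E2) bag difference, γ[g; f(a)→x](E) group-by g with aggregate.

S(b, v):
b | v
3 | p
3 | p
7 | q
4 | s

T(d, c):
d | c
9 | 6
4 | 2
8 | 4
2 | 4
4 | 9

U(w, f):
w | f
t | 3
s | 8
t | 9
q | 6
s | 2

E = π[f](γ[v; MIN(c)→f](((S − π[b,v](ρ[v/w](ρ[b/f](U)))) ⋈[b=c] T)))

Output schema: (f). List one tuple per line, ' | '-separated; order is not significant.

Per-node cardinality:
  S → 4
  U → 5
  ρ[b/f](U) → 5
  ρ[v/w](ρ[b/f](U)) → 5
  π[b,v](ρ[v/w](ρ[b/f](U))) → 5
  (S − π[b,v](ρ[v/w](ρ[b/f](U)))) → 4
  T → 5
  ((S − π[b,v](ρ[v/w](ρ[b/f](U)))) ⋈[b=c] T) → 2
  γ[v; MIN(c)→f](((S − π[b,v](ρ[v/w](ρ[b/f](U)))) ⋈[b=c] T)) → 1
  π[f](γ[v; MIN(c)→f](((S − π[b,v](ρ[v/w](ρ[b/f](U)))) ⋈[b=c] T))) → 1

== RESULT ==
f
4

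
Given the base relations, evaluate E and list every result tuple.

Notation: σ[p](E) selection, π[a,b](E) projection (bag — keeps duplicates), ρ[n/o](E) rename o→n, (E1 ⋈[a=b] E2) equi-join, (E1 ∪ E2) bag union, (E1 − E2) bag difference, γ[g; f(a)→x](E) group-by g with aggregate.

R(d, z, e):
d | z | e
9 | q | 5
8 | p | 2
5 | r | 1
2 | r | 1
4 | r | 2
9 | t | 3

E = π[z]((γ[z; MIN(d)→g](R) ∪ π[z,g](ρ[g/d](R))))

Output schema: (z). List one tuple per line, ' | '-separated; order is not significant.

Per-node cardinality:
  R → 6
  γ[z; MIN(d)→g](R) → 4
  R → 6
  ρ[g/d](R) → 6
  π[z,g](ρ[g/d](R)) → 6
  (γ[z; MIN(d)→g](R) ∪ π[z,g](ρ[g/d](R))) → 10
  π[z]((γ[z; MIN(d)→g](R) ∪ π[z,g](ρ[g/d](R)))) → 10

== RESULT ==
z
p
p
q
q
r
r
r
r
t
t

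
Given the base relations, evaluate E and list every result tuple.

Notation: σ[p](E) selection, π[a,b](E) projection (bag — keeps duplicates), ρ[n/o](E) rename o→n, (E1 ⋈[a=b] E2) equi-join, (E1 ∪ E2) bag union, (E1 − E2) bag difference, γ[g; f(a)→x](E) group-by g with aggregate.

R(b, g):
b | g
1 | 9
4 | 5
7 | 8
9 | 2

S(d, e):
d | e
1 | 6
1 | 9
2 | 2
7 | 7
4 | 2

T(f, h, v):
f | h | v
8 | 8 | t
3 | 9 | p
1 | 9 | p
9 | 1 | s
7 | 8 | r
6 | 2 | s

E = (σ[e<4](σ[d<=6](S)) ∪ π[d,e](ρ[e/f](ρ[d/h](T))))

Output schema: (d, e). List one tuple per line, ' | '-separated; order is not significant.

Subexpression sizes:
  S → 5
  σ[d<=6](S) → 4
  σ[e<4](σ[d<=6](S)) → 2
  T → 6
  ρ[d/h](T) → 6
  ρ[e/f](ρ[d/h](T)) → 6
  π[d,e](ρ[e/f](ρ[d/h](T))) → 6
  (σ[e<4](σ[d<=6](S)) ∪ π[d,e](ρ[e/f](ρ[d/h](T)))) → 8

== RESULT ==
d | e
1 | 9
2 | 2
2 | 6
4 | 2
8 | 7
8 | 8
9 | 1
9 | 3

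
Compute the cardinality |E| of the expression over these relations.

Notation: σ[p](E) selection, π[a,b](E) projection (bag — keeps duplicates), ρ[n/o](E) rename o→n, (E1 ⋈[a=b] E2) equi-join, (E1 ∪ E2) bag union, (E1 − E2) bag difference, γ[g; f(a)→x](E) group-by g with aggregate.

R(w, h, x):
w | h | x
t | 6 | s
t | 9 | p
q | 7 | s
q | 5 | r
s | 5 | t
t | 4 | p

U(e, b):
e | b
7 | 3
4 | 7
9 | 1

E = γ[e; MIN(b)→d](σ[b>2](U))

Row counts bottom-up:
  U → 3
  σ[b>2](U) → 2
  γ[e; MIN(b)→d](σ[b>2](U)) → 2

|E| = 2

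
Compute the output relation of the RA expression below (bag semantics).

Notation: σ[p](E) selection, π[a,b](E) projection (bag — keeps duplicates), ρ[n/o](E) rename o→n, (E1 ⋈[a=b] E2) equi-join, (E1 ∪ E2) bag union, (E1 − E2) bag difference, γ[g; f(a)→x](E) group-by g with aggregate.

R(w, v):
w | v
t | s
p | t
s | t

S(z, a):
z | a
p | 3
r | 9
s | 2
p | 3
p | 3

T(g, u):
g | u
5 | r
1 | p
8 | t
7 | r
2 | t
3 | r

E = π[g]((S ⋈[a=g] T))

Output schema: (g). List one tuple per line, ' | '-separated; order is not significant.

Subexpression sizes:
  S → 5
  T → 6
  (S ⋈[a=g] T) → 4
  π[g]((S ⋈[a=g] T)) → 4

== RESULT ==
g
2
3
3
3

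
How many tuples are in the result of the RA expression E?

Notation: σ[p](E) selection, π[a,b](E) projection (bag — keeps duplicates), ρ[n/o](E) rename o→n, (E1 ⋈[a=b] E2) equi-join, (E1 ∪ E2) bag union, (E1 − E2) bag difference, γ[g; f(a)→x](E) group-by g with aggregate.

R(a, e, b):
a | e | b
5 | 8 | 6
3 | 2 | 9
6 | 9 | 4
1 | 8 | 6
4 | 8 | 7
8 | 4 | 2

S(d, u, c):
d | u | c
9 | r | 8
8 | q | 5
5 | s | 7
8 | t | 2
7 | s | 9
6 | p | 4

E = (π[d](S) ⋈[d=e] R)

Stepwise |·|:
  S → 6
  π[d](S) → 6
  R → 6
  (π[d](S) ⋈[d=e] R) → 7

|E| = 7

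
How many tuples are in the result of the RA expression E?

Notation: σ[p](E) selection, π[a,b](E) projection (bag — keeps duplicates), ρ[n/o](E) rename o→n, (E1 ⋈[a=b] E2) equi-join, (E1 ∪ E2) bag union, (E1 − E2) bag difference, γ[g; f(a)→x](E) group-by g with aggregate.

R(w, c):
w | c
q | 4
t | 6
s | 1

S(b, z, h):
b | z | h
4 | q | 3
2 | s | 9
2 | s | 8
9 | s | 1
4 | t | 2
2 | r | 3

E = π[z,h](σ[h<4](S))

Subexpression sizes:
  S → 6
  σ[h<4](S) → 4
  π[z,h](σ[h<4](S)) → 4

|E| = 4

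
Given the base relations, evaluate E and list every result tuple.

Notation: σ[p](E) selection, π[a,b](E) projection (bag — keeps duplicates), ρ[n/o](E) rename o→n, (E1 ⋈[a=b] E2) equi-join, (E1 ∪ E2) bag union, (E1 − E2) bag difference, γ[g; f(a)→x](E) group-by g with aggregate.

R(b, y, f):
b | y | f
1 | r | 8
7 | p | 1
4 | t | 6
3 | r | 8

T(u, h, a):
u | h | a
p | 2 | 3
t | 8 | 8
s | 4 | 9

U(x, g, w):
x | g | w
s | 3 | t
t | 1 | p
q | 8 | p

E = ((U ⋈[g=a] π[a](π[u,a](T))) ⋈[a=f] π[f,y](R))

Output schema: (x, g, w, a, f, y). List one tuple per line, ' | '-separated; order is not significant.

Stepwise |·|:
  U → 3
  T → 3
  π[u,a](T) → 3
  π[a](π[u,a](T)) → 3
  (U ⋈[g=a] π[a](π[u,a](T))) → 2
  R → 4
  π[f,y](R) → 4
  ((U ⋈[g=a] π[a](π[u,a](T))) ⋈[a=f] π[f,y](R)) → 2

== RESULT ==
x | g | w | a | f | y
q | 8 | p | 8 | 8 | r
q | 8 | p | 8 | 8 | r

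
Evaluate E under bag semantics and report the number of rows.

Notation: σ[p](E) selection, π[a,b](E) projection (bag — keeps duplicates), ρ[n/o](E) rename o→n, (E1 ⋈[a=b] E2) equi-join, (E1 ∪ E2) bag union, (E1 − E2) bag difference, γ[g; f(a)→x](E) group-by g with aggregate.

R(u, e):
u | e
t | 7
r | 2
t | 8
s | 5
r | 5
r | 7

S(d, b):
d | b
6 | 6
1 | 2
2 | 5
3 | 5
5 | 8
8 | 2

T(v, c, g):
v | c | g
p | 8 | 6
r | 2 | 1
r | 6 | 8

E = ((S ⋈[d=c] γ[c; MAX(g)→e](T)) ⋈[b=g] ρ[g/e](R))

Subexpression sizes:
  S → 6
  T → 3
  γ[c; MAX(g)→e](T) → 3
  (S ⋈[d=c] γ[c; MAX(g)→e](T)) → 3
  R → 6
  ρ[g/e](R) → 6
  ((S ⋈[d=c] γ[c; MAX(g)→e](T)) ⋈[b=g] ρ[g/e](R)) → 3

|E| = 3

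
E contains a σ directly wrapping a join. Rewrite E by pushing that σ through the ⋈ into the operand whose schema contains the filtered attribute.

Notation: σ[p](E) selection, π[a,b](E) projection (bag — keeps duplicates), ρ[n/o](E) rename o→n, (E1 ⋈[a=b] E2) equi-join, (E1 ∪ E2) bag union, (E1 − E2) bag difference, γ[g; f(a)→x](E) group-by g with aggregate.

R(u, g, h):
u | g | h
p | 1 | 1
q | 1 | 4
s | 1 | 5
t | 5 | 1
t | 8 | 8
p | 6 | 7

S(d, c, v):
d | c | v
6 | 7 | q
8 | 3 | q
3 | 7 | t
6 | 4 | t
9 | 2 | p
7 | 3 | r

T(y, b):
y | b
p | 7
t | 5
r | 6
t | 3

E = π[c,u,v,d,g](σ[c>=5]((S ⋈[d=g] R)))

σ filters on c, owned by the left side.
E' = π[c,u,v,d,g]((σ[c>=5](S) ⋈[d=g] R))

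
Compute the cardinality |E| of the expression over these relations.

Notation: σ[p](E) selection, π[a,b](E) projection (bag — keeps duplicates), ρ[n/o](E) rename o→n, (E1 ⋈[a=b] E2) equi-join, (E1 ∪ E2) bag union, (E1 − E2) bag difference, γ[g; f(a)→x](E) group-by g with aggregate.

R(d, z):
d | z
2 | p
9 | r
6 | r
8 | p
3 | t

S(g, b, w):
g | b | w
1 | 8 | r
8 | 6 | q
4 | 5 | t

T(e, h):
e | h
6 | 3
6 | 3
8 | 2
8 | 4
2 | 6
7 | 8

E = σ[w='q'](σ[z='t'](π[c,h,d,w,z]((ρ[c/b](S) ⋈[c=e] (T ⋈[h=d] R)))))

Per-node cardinality:
  S → 3
  ρ[c/b](S) → 3
  T → 6
  R → 5
  (T ⋈[h=d] R) → 5
  (ρ[c/b](S) ⋈[c=e] (T ⋈[h=d] R)) → 3
  π[c,h,d,w,z]((ρ[c/b](S) ⋈[c=e] (T ⋈[h=d] R))) → 3
  σ[z='t'](π[c,h,d,w,z]((ρ[c/b](S) ⋈[c=e] (T ⋈[h=d] R)))) → 2
  σ[w='q'](σ[z='t'](π[c,h,d,w,z]((ρ[c/b](S) ⋈[c=e] (T ⋈[h=d] R))))) → 2

|E| = 2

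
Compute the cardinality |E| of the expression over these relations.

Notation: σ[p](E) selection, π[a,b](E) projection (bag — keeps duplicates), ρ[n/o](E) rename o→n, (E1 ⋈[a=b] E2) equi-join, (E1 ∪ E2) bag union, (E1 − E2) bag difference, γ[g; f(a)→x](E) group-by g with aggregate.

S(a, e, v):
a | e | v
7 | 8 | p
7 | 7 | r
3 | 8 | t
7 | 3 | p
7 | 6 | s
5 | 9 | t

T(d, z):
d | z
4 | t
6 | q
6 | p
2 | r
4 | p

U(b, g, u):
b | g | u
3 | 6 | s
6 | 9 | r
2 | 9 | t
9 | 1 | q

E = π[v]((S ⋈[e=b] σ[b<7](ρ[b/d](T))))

Subexpression sizes:
  S → 6
  T → 5
  ρ[b/d](T) → 5
  σ[b<7](ρ[b/d](T)) → 5
  (S ⋈[e=b] σ[b<7](ρ[b/d](T))) → 2
  π[v]((S ⋈[e=b] σ[b<7](ρ[b/d](T)))) → 2

|E| = 2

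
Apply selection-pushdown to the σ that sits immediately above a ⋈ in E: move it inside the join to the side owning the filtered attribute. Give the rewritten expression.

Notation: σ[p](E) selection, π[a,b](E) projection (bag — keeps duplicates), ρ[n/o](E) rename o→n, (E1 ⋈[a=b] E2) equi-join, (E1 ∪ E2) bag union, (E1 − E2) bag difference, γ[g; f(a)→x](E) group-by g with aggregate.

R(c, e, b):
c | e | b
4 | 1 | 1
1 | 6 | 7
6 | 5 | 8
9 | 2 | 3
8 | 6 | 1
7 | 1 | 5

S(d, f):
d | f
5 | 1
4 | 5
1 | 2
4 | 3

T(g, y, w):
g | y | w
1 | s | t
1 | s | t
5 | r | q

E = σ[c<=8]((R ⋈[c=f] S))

σ filters on c, owned by the left side.
E' = (σ[c<=8](R) ⋈[c=f] S)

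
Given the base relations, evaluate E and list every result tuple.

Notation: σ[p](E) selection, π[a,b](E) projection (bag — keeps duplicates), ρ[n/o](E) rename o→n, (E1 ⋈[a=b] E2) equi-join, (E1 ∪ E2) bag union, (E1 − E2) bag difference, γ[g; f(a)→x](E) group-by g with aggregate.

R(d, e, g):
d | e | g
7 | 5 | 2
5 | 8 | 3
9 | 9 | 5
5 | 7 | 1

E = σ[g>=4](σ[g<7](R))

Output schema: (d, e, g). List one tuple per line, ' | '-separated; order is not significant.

Per-node cardinality:
  R → 4
  σ[g<7](R) → 4
  σ[g>=4](σ[g<7](R)) → 1

== RESULT ==
d | e | g
9 | 9 | 5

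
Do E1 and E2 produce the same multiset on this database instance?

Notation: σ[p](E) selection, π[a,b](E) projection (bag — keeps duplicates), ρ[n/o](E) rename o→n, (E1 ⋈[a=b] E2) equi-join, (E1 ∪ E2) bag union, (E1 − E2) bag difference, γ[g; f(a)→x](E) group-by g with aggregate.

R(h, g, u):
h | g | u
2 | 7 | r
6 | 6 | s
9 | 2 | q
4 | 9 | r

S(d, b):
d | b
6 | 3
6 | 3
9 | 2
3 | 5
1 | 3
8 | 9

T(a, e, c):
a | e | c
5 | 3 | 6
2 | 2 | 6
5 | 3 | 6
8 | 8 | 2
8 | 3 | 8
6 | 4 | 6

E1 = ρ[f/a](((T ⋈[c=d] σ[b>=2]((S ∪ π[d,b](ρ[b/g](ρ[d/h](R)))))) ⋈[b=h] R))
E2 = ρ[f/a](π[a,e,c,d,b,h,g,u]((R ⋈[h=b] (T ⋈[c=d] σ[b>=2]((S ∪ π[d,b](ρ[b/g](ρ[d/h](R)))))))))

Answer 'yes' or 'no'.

E1 subexpression sizes:
  T → 6
  S → 6
  R → 4
  ρ[d/h](R) → 4
  ρ[b/g](ρ[d/h](R)) → 4
  π[d,b](ρ[b/g](ρ[d/h](R))) → 4
  (S ∪ π[d,b](ρ[b/g](ρ[d/h](R)))) → 10
  σ[b>=2]((S ∪ π[d,b](ρ[b/g](ρ[d/h](R))))) → 10
  (T ⋈[c=d] σ[b>=2]((S ∪ π[d,b](ρ[b/g](ρ[d/h](R)))))) → 14
  R → 4
  ((T ⋈[c=d] σ[b>=2]((S ∪ π[d,b](ρ[b/g](ρ[d/h](R)))))) ⋈[b=h] R) → 5
  ρ[f/a](((T ⋈[c=d] σ[b>=2]((S ∪ π[d,b](ρ[b/g](ρ[d/h](R)))))) ⋈[b=h] R)) → 5
E2 subexpression sizes:
  R → 4
  T → 6
  S → 6
  R → 4
  ρ[d/h](R) → 4
  ρ[b/g](ρ[d/h](R)) → 4
  π[d,b](ρ[b/g](ρ[d/h](R))) → 4
  (S ∪ π[d,b](ρ[b/g](ρ[d/h](R)))) → 10
  σ[b>=2]((S ∪ π[d,b](ρ[b/g](ρ[d/h](R))))) → 10
  (T ⋈[c=d] σ[b>=2]((S ∪ π[d,b](ρ[b/g](ρ[d/h](R)))))) → 14
  (R ⋈[h=b] (T ⋈[c=d] σ[b>=2]((S ∪ π[d,b](ρ[b/g](ρ[d/h](R))))))) → 5
  π[a,e,c,d,b,h,g,u]((R ⋈[h=b] (T ⋈[c=d] σ[b>=2]((S ∪ π[d,b](ρ[b/g](ρ[d/h](R)))))))) → 5
  ρ[f/a](π[a,e,c,d,b,h,g,u]((R ⋈[h=b] (T ⋈[c=d] σ[b>=2]((S ∪ π[d,b](ρ[b/g](ρ[d/h](R))))))))) → 5

E1 and E2 produce the same multiset:
f | e | c | d | b | h | g | u
2 | 2 | 6 | 6 | 6 | 6 | 6 | s
5 | 3 | 6 | 6 | 6 | 6 | 6 | s
5 | 3 | 6 | 6 | 6 | 6 | 6 | s
6 | 4 | 6 | 6 | 6 | 6 | 6 | s
8 | 3 | 8 | 8 | 9 | 9 | 2 | q

yes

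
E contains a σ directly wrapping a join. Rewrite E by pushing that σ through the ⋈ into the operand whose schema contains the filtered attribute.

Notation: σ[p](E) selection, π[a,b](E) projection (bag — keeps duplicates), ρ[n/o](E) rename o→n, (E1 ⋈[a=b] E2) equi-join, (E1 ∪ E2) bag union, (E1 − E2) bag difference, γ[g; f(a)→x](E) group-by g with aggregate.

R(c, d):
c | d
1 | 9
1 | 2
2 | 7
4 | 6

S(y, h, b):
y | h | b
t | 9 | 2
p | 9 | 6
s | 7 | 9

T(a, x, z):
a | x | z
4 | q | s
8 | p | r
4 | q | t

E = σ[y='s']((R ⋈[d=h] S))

σ filters on y, owned by the right side.
E' = (R ⋈[d=h] σ[y='s'](S))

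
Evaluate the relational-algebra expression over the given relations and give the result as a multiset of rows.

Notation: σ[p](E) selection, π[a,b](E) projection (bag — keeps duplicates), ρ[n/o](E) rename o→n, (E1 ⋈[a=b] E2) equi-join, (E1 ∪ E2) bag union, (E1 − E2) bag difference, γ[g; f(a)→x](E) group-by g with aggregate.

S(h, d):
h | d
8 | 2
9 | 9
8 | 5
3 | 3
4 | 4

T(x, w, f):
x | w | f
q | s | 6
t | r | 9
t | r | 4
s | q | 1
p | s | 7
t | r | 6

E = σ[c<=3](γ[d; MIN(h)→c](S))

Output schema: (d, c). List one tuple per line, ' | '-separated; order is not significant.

Stepwise |·|:
  S → 5
  γ[d; MIN(h)→c](S) → 5
  σ[c<=3](γ[d; MIN(h)→c](S)) → 1

== RESULT ==
d | c
3 | 3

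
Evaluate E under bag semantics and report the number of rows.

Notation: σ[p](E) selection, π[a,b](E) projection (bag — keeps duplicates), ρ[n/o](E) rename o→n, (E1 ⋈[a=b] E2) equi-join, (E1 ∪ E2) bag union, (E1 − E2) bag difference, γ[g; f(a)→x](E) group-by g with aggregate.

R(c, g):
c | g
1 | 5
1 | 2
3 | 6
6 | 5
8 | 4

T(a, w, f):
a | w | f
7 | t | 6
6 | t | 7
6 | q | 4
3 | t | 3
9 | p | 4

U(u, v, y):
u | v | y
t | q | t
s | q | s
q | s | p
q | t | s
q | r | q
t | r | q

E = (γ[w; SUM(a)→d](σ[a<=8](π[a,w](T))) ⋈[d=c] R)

Stepwise |·|:
  T → 5
  π[a,w](T) → 5
  σ[a<=8](π[a,w](T)) → 4
  γ[w; SUM(a)→d](σ[a<=8](π[a,w](T))) → 2
  R → 5
  (γ[w; SUM(a)→d](σ[a<=8](π[a,w](T))) ⋈[d=c] R) → 1

|E| = 1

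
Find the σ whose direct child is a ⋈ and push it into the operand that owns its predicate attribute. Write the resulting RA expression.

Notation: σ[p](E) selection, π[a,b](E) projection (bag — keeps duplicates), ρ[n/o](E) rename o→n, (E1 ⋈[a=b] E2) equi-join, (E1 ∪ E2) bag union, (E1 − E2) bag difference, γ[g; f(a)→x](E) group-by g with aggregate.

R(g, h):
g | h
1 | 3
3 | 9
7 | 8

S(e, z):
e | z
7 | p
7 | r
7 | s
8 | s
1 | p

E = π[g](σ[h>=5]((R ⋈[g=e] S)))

σ filters on h, owned by the left side.
E' = π[g]((σ[h>=5](R) ⋈[g=e] S))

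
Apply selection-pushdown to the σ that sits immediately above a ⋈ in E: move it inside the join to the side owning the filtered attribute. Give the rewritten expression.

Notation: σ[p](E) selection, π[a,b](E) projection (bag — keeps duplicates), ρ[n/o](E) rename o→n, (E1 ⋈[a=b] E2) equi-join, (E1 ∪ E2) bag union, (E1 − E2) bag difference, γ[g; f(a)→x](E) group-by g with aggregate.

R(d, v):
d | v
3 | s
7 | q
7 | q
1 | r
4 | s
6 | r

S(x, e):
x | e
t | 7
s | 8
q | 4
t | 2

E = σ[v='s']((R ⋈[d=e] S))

σ filters on v, owned by the left side.
E' = (σ[v='s'](R) ⋈[d=e] S)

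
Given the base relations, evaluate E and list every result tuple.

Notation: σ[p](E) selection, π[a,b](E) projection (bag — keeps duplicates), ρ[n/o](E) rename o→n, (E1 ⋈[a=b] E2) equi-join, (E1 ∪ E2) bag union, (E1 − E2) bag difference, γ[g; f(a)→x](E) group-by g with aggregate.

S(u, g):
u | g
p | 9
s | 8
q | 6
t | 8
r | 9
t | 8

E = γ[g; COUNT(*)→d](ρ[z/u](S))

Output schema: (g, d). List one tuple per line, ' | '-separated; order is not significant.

Stepwise |·|:
  S → 6
  ρ[z/u](S) → 6
  γ[g; COUNT(*)→d](ρ[z/u](S)) → 3

== RESULT ==
g | d
6 | 1
8 | 3
9 | 2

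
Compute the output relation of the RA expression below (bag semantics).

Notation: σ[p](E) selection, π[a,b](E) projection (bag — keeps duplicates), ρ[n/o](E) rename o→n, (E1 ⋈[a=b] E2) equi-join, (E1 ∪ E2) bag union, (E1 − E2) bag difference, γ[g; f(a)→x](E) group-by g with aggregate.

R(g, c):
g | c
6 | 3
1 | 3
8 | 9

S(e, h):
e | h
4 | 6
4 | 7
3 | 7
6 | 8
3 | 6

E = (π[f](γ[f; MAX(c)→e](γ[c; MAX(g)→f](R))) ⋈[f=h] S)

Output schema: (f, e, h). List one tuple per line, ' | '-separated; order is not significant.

Subexpression sizes:
  R → 3
  γ[c; MAX(g)→f](R) → 2
  γ[f; MAX(c)→e](γ[c; MAX(g)→f](R)) → 2
  π[f](γ[f; MAX(c)→e](γ[c; MAX(g)→f](R))) → 2
  S → 5
  (π[f](γ[f; MAX(c)→e](γ[c; MAX(g)→f](R))) ⋈[f=h] S) → 3

== RESULT ==
f | e | h
6 | 3 | 6
6 | 4 | 6
8 | 6 | 8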